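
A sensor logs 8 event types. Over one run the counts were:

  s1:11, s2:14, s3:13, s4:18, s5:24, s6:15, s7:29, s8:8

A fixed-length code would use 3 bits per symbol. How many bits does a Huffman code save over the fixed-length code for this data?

10

Fixed-length: 3 bits × 132 symbols = 396 bits.
Huffman merges:
combine s8(8), s1(11) → 19
combine s3(13), s2(14) → 27
combine s6(15), s4(18) → 33
combine 19, s5(24) → 43
combine 27, s7(29) → 56
combine 33, 43 → 76
combine 56, 76 → 132
Huffman total = 19 + 27 + 33 + 43 + 56 + 76 + 132 = 386 bits.
Saving = 396 − 386 = 10 bits.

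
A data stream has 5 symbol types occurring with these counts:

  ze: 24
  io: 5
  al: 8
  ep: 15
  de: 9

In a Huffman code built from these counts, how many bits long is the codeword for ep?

Build the tree from the bottom:
merge io(5) and al(8): 13
merge de(9) and 13: 22
merge ep(15) and 22: 37
merge ze(24) and 37: 61
ep sits 2 levels below the root, so its codeword is 2 bits.

2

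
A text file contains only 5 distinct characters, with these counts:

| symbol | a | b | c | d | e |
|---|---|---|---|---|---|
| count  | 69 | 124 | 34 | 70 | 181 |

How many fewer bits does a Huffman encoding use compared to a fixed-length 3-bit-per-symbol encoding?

383

Fixed-length: 3 bits × 478 symbols = 1434 bits.
Huffman merges:
c(34) + a(69) → 103
d(70) + 103 → 173
b(124) + 173 → 297
e(181) + 297 → 478
Huffman total = 103 + 173 + 297 + 478 = 1051 bits.
Saving = 1434 − 1051 = 383 bits.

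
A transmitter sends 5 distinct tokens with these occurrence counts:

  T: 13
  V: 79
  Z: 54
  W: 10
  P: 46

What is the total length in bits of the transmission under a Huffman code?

417

Merge the two smallest weights repeatedly:
W(10) + T(13) → 23
23 + P(46) → 69
Z(54) + 69 → 123
V(79) + 123 → 202
The encoded length is the sum of every internal node's weight: 23 + 69 + 123 + 202 = 417 bits.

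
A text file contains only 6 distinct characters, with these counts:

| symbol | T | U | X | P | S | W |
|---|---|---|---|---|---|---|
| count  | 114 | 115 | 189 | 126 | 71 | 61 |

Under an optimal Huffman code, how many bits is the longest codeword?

3

Merge the two lowest-weight nodes at each step:
merge W(61) and S(71): 132
merge T(114) and U(115): 229
merge P(126) and 132: 258
merge X(189) and 229: 418
merge 258 and 418: 676
Maximum depth reached is 3.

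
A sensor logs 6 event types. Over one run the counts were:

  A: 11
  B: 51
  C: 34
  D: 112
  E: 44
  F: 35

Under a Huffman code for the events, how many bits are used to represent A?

4

Build the tree from the bottom:
A(11) + C(34) → 45
F(35) + E(44) → 79
45 + B(51) → 96
79 + 96 → 175
D(112) + 175 → 287
A sits 4 levels below the root, so its codeword is 4 bits.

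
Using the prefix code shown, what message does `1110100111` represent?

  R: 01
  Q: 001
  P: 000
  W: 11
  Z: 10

Read left to right; each codeword is recognised as soon as it completes (prefix code):
  11→W | 10→Z | 10→Z | 01→R | 11→W
Decoded message: WZZRW

WZZRW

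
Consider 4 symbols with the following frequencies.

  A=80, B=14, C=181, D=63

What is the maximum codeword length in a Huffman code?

Merge the two lowest-weight nodes at each step:
B(14) + D(63) → 77
77 + A(80) → 157
157 + C(181) → 338
The rarest symbols sit at the bottom; the longest codeword is 3 bits.

3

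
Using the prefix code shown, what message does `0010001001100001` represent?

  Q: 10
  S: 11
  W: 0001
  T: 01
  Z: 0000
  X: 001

XWXQW

Read left to right; each codeword is recognised as soon as it completes (prefix code):
  001→X | 0001→W | 001→X | 10→Q | 0001→W
Decoded message: XWXQW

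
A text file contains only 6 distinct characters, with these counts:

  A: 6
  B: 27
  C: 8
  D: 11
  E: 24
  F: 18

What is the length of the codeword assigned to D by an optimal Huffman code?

Huffman merges, smallest pair first:
combine A(6), C(8) → 14
combine D(11), 14 → 25
combine F(18), E(24) → 42
combine 25, B(27) → 52
combine 42, 52 → 94
The subtree containing D is merged 3 times, so code length = 3.

3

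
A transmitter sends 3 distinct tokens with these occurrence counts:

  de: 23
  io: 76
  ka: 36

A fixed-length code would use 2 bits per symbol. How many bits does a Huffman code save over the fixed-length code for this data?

76

Fixed-length: 2 bits × 135 symbols = 270 bits.
Huffman merges:
combine de(23), ka(36) → 59
combine 59, io(76) → 135
Huffman total = 59 + 135 = 194 bits.
Saving = 270 − 194 = 76 bits.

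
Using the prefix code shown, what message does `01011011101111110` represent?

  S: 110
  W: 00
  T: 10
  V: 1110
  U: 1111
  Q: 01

QQTVUS

Read left to right; each codeword is recognised as soon as it completes (prefix code):
  01→Q | 01→Q | 10→T | 1110→V | 1111→U | 110→S
Decoded message: QQTVUS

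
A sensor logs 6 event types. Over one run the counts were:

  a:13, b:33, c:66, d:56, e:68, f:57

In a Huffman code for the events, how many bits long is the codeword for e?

2

Huffman merges, smallest pair first:
combine a(13), b(33) → 46
combine 46, d(56) → 102
combine f(57), c(66) → 123
combine e(68), 102 → 170
combine 123, 170 → 293
e's leaf is at depth 2, giving a 2-bit codeword.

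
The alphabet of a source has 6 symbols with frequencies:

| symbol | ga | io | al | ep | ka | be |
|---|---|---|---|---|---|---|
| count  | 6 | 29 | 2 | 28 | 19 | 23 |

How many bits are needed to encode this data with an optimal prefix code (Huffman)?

249

Build the Huffman tree bottom-up:
merge al(2) and ga(6): 8
merge 8 and ka(19): 27
merge be(23) and 27: 50
merge ep(28) and io(29): 57
merge 50 and 57: 107
Each symbol's bit-cost is frequency × depth; summing gives 249 bits (equivalently 8 + 27 + 50 + 57 + 107).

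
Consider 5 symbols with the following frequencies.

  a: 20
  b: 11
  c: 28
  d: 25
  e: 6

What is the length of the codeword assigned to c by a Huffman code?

Build the tree from the bottom:
merge e(6) and b(11): 17
merge 17 and a(20): 37
merge d(25) and c(28): 53
merge 37 and 53: 90
c sits 2 levels below the root, so its codeword is 2 bits.

2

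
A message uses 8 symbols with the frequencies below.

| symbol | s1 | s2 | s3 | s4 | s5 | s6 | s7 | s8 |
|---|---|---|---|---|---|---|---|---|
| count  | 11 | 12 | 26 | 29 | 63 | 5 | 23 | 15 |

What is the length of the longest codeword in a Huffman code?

4

Merge the two lowest-weight nodes at each step:
merge s6(5) and s1(11): 16
merge s2(12) and s8(15): 27
merge 16 and s7(23): 39
merge s3(26) and 27: 53
merge s4(29) and 39: 68
merge 53 and s5(63): 116
merge 68 and 116: 184
The rarest symbols sit at the bottom; the longest codeword is 4 bits.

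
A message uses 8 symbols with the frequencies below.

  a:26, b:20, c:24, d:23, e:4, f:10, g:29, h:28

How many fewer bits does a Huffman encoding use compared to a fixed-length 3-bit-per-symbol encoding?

Fixed-length: 3 bits × 164 symbols = 492 bits.
Huffman merges:
combine e(4), f(10) → 14
combine 14, b(20) → 34
combine d(23), c(24) → 47
combine a(26), h(28) → 54
combine g(29), 34 → 63
combine 47, 54 → 101
combine 63, 101 → 164
Huffman total = 14 + 34 + 47 + 54 + 63 + 101 + 164 = 477 bits.
Saving = 492 − 477 = 15 bits.

15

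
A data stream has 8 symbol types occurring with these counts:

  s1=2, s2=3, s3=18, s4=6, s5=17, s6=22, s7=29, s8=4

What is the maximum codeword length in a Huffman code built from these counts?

Merge the two lowest-weight nodes at each step:
s1(2) + s2(3) → 5
s8(4) + 5 → 9
s4(6) + 9 → 15
15 + s5(17) → 32
s3(18) + s6(22) → 40
s7(29) + 32 → 61
40 + 61 → 101
The rarest symbols sit at the bottom; the longest codeword is 6 bits.

6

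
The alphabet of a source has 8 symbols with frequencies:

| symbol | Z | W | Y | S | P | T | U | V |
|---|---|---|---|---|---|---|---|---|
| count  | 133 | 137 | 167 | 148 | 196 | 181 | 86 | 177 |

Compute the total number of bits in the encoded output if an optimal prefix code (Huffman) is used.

3675

Greedily combine the two least-frequent nodes:
U(86) + Z(133) → 219
W(137) + S(148) → 285
Y(167) + V(177) → 344
T(181) + P(196) → 377
219 + 285 → 504
344 + 377 → 721
504 + 721 → 1225
Each symbol's bit-cost is frequency × depth; summing gives 3675 bits (equivalently 219 + 285 + 344 + 377 + 504 + 721 + 1225).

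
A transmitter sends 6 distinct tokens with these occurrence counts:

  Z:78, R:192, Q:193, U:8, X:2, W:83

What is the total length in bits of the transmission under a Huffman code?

1188

Greedily combine the two least-frequent nodes:
combine X(2), U(8) → 10
combine 10, Z(78) → 88
combine W(83), 88 → 171
combine 171, R(192) → 363
combine Q(193), 363 → 556
Total encoded bits = sum of merged weights = 10 + 88 + 171 + 363 + 556 = 1188.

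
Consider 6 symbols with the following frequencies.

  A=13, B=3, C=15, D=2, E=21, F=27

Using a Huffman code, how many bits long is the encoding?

Build the Huffman tree bottom-up:
D(2) + B(3) → 5
5 + A(13) → 18
C(15) + 18 → 33
E(21) + F(27) → 48
33 + 48 → 81
Total encoded bits = sum of merged weights = 5 + 18 + 33 + 48 + 81 = 185.

185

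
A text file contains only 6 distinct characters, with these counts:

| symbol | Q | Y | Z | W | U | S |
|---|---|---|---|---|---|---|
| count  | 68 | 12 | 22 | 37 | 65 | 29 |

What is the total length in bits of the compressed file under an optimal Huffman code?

563

Merge the two smallest weights repeatedly:
Y(12) + Z(22) → 34
S(29) + 34 → 63
W(37) + 63 → 100
U(65) + Q(68) → 133
100 + 133 → 233
The encoded length is the sum of every internal node's weight: 34 + 63 + 100 + 133 + 233 = 563 bits.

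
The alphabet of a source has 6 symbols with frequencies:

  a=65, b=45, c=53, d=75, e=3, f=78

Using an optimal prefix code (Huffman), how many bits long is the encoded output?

787

Greedily combine the two least-frequent nodes:
merge e(3) and b(45): 48
merge 48 and c(53): 101
merge a(65) and d(75): 140
merge f(78) and 101: 179
merge 140 and 179: 319
Total encoded bits = sum of merged weights = 48 + 101 + 140 + 179 + 319 = 787.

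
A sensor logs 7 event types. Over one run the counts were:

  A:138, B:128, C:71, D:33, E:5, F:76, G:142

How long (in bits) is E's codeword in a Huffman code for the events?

5

Build the tree from the bottom:
merge E(5) and D(33): 38
merge 38 and C(71): 109
merge F(76) and 109: 185
merge B(128) and A(138): 266
merge G(142) and 185: 327
merge 266 and 327: 593
E sits 5 levels below the root, so its codeword is 5 bits.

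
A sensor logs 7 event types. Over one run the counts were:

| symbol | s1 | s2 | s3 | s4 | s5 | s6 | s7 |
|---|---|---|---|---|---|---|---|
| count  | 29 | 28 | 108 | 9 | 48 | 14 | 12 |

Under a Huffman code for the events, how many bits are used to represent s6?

Build the tree from the bottom:
combine s4(9), s7(12) → 21
combine s6(14), 21 → 35
combine s2(28), s1(29) → 57
combine 35, s5(48) → 83
combine 57, 83 → 140
combine s3(108), 140 → 248
s6's leaf is at depth 4, giving a 4-bit codeword.

4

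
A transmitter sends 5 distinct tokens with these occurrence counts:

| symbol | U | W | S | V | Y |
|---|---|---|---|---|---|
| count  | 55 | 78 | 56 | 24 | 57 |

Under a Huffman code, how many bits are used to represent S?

2

Huffman merges, smallest pair first:
combine V(24), U(55) → 79
combine S(56), Y(57) → 113
combine W(78), 79 → 157
combine 113, 157 → 270
S's leaf is at depth 2, giving a 2-bit codeword.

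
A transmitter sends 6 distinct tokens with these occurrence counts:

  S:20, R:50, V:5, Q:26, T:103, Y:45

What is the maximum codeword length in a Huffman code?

Merge the two lowest-weight nodes at each step:
combine V(5), S(20) → 25
combine 25, Q(26) → 51
combine Y(45), R(50) → 95
combine 51, 95 → 146
combine T(103), 146 → 249
The rarest symbols sit at the bottom; the longest codeword is 4 bits.

4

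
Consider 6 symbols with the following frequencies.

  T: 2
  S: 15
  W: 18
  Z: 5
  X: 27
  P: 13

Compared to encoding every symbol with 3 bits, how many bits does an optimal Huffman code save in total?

53

Fixed-length: 3 bits × 80 symbols = 240 bits.
Huffman merges:
T(2) + Z(5) → 7
7 + P(13) → 20
S(15) + W(18) → 33
20 + X(27) → 47
33 + 47 → 80
Huffman total = 7 + 20 + 33 + 47 + 80 = 187 bits.
Saving = 240 − 187 = 53 bits.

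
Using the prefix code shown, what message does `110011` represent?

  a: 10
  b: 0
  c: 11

cbbc

Read left to right; each codeword is recognised as soon as it completes (prefix code):
  11→c | 0→b | 0→b | 11→c
Decoded message: cbbc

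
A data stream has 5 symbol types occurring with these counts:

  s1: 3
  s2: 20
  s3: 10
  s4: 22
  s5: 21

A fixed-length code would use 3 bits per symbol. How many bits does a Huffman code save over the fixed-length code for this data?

Fixed-length: 3 bits × 76 symbols = 228 bits.
Huffman merges:
merge s1(3) and s3(10): 13
merge 13 and s2(20): 33
merge s5(21) and s4(22): 43
merge 33 and 43: 76
Huffman total = 13 + 33 + 43 + 76 = 165 bits.
Saving = 228 − 165 = 63 bits.

63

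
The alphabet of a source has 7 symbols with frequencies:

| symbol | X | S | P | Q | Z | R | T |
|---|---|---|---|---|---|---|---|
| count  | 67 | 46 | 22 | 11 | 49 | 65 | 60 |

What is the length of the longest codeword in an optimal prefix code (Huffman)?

Merge the two lowest-weight nodes at each step:
Q(11) + P(22) → 33
33 + S(46) → 79
Z(49) + T(60) → 109
R(65) + X(67) → 132
79 + 109 → 188
132 + 188 → 320
The first pair merged (Q, P) ends up deepest, at depth 4.

4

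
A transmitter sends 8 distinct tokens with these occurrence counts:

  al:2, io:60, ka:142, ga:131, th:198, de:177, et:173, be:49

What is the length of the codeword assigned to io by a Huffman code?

4

Build the tree from the bottom:
al(2) + be(49) → 51
51 + io(60) → 111
111 + ga(131) → 242
ka(142) + et(173) → 315
de(177) + th(198) → 375
242 + 315 → 557
375 + 557 → 932
io sits 4 levels below the root, so its codeword is 4 bits.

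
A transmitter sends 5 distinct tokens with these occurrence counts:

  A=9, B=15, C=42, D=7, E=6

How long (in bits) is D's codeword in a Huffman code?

4

Build the tree from the bottom:
E(6) + D(7) → 13
A(9) + 13 → 22
B(15) + 22 → 37
37 + C(42) → 79
D sits 4 levels below the root, so its codeword is 4 bits.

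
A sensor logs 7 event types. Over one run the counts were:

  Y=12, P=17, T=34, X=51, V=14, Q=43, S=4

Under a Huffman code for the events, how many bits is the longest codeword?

5

Merge the two lowest-weight nodes at each step:
S(4) + Y(12) → 16
V(14) + 16 → 30
P(17) + 30 → 47
T(34) + Q(43) → 77
47 + X(51) → 98
77 + 98 → 175
The rarest symbols sit at the bottom; the longest codeword is 5 bits.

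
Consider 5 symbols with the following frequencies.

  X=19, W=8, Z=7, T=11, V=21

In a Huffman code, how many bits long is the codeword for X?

2

Build the tree from the bottom:
Z(7) + W(8) → 15
T(11) + 15 → 26
X(19) + V(21) → 40
26 + 40 → 66
The subtree containing X is merged 2 times, so code length = 2.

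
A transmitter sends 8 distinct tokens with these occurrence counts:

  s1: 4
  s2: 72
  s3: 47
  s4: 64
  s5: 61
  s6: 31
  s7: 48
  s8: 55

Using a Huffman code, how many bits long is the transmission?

Merge the two smallest weights repeatedly:
combine s1(4), s6(31) → 35
combine 35, s3(47) → 82
combine s7(48), s8(55) → 103
combine s5(61), s4(64) → 125
combine s2(72), 82 → 154
combine 103, 125 → 228
combine 154, 228 → 382
Each symbol's bit-cost is frequency × depth; summing gives 1109 bits (equivalently 35 + 82 + 103 + 125 + 154 + 228 + 382).

1109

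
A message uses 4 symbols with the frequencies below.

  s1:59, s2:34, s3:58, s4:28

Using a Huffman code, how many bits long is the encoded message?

358

Merge the two smallest weights repeatedly:
merge s4(28) and s2(34): 62
merge s3(58) and s1(59): 117
merge 62 and 117: 179
The encoded length is the sum of every internal node's weight: 62 + 117 + 179 = 358 bits.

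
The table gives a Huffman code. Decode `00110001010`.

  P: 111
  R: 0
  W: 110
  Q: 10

Read left to right; each codeword is recognised as soon as it completes (prefix code):
  0→R | 0→R | 110→W | 0→R | 0→R | 10→Q | 10→Q
Decoded message: RRWRRQQ

RRWRRQQ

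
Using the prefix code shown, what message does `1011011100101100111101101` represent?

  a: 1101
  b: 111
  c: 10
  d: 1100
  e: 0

cadcdbca

Read left to right; each codeword is recognised as soon as it completes (prefix code):
  10→c | 1101→a | 1100→d | 10→c | 1100→d | 111→b | 10→c | 1101→a
Decoded message: cadcdbca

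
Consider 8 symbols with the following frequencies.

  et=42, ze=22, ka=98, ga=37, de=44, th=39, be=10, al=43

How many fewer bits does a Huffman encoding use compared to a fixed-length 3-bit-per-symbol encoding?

66

Fixed-length: 3 bits × 335 symbols = 1005 bits.
Huffman merges:
combine be(10), ze(22) → 32
combine 32, ga(37) → 69
combine th(39), et(42) → 81
combine al(43), de(44) → 87
combine 69, 81 → 150
combine 87, ka(98) → 185
combine 150, 185 → 335
Huffman total = 32 + 69 + 81 + 87 + 150 + 185 + 335 = 939 bits.
Saving = 1005 − 939 = 66 bits.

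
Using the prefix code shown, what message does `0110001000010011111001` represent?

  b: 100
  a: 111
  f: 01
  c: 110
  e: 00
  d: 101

fbfeebacf

Read left to right; each codeword is recognised as soon as it completes (prefix code):
  01→f | 100→b | 01→f | 00→e | 00→e | 100→b | 111→a | 110→c | 01→f
Decoded message: fbfeebacf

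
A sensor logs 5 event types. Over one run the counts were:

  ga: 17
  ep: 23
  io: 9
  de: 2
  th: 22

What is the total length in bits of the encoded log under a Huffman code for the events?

157

Build the Huffman tree bottom-up:
combine de(2), io(9) → 11
combine 11, ga(17) → 28
combine th(22), ep(23) → 45
combine 28, 45 → 73
Total encoded bits = sum of merged weights = 11 + 28 + 45 + 73 = 157.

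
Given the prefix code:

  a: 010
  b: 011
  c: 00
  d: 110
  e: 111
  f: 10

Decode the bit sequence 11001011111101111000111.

daeebdce

Read left to right; each codeword is recognised as soon as it completes (prefix code):
  110→d | 010→a | 111→e | 111→e | 011→b | 110→d | 00→c | 111→e
Decoded message: daeebdce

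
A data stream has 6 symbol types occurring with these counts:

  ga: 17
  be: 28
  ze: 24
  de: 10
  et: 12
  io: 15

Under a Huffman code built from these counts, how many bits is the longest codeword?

Merge the two lowest-weight nodes at each step:
combine de(10), et(12) → 22
combine io(15), ga(17) → 32
combine 22, ze(24) → 46
combine be(28), 32 → 60
combine 46, 60 → 106
The first pair merged (de, et) ends up deepest, at depth 3.

3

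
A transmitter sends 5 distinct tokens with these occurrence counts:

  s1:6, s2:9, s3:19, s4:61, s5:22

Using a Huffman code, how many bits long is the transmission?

222

Merge the two smallest weights repeatedly:
merge s1(6) and s2(9): 15
merge 15 and s3(19): 34
merge s5(22) and 34: 56
merge 56 and s4(61): 117
Each symbol's bit-cost is frequency × depth; summing gives 222 bits (equivalently 15 + 34 + 56 + 117).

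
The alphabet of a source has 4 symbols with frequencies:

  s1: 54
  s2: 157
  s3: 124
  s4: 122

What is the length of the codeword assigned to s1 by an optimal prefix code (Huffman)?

Build the tree from the bottom:
s1(54) + s4(122) → 176
s3(124) + s2(157) → 281
176 + 281 → 457
The subtree containing s1 is merged 2 times, so code length = 2.

2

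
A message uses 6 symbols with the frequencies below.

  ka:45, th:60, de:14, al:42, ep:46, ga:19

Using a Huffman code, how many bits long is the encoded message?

Build the Huffman tree bottom-up:
merge de(14) and ga(19): 33
merge 33 and al(42): 75
merge ka(45) and ep(46): 91
merge th(60) and 75: 135
merge 91 and 135: 226
The encoded length is the sum of every internal node's weight: 33 + 75 + 91 + 135 + 226 = 560 bits.

560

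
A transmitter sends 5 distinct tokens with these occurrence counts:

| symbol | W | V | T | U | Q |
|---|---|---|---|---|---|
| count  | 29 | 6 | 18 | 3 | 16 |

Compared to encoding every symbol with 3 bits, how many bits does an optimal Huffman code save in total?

Fixed-length: 3 bits × 72 symbols = 216 bits.
Huffman merges:
U(3) + V(6) → 9
9 + Q(16) → 25
T(18) + 25 → 43
W(29) + 43 → 72
Huffman total = 9 + 25 + 43 + 72 = 149 bits.
Saving = 216 − 149 = 67 bits.

67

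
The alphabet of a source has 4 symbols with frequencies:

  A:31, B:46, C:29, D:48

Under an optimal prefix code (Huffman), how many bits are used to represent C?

Repeatedly merge the two smallest:
merge C(29) and A(31): 60
merge B(46) and D(48): 94
merge 60 and 94: 154
The subtree containing C is merged 2 times, so code length = 2.

2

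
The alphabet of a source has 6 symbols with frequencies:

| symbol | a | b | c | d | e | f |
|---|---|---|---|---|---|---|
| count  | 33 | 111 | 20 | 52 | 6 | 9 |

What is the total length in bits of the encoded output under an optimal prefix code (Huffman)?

469

Merge the two smallest weights repeatedly:
merge e(6) and f(9): 15
merge 15 and c(20): 35
merge a(33) and 35: 68
merge d(52) and 68: 120
merge b(111) and 120: 231
The encoded length is the sum of every internal node's weight: 15 + 35 + 68 + 120 + 231 = 469 bits.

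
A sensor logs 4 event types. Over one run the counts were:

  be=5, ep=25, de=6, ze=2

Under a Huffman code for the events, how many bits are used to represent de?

2

Repeatedly merge the two smallest:
combine ze(2), be(5) → 7
combine de(6), 7 → 13
combine 13, ep(25) → 38
The subtree containing de is merged 2 times, so code length = 2.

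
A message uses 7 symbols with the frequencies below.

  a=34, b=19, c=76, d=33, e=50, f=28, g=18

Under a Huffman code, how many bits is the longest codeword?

Merge the two lowest-weight nodes at each step:
combine g(18), b(19) → 37
combine f(28), d(33) → 61
combine a(34), 37 → 71
combine e(50), 61 → 111
combine 71, c(76) → 147
combine 111, 147 → 258
The rarest symbols sit at the bottom; the longest codeword is 4 bits.

4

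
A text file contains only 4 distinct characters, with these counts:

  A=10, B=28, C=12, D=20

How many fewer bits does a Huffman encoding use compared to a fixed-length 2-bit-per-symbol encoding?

Fixed-length: 2 bits × 70 symbols = 140 bits.
Huffman merges:
combine A(10), C(12) → 22
combine D(20), 22 → 42
combine B(28), 42 → 70
Huffman total = 22 + 42 + 70 = 134 bits.
Saving = 140 − 134 = 6 bits.

6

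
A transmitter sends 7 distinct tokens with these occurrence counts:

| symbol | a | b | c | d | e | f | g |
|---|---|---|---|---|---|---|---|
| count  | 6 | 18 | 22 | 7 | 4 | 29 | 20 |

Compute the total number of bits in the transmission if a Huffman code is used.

Greedily combine the two least-frequent nodes:
combine e(4), a(6) → 10
combine d(7), 10 → 17
combine 17, b(18) → 35
combine g(20), c(22) → 42
combine f(29), 35 → 64
combine 42, 64 → 106
The encoded length is the sum of every internal node's weight: 10 + 17 + 35 + 42 + 64 + 106 = 274 bits.

274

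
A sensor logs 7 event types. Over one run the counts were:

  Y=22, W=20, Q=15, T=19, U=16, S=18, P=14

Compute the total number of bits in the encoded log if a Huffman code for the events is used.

350

Greedily combine the two least-frequent nodes:
merge P(14) and Q(15): 29
merge U(16) and S(18): 34
merge T(19) and W(20): 39
merge Y(22) and 29: 51
merge 34 and 39: 73
merge 51 and 73: 124
The encoded length is the sum of every internal node's weight: 29 + 34 + 39 + 51 + 73 + 124 = 350 bits.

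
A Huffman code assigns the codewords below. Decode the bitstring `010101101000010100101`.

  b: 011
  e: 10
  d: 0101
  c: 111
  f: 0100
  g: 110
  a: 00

dbfaeed

Read left to right; each codeword is recognised as soon as it completes (prefix code):
  0101→d | 011→b | 0100→f | 00→a | 10→e | 10→e | 0101→d
Decoded message: dbfaeed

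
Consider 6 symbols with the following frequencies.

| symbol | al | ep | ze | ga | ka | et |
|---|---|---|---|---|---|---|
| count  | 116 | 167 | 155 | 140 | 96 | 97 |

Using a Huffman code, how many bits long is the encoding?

Merge the two smallest weights repeatedly:
ka(96) + et(97) → 193
al(116) + ga(140) → 256
ze(155) + ep(167) → 322
193 + 256 → 449
322 + 449 → 771
The encoded length is the sum of every internal node's weight: 193 + 256 + 322 + 449 + 771 = 1991 bits.

1991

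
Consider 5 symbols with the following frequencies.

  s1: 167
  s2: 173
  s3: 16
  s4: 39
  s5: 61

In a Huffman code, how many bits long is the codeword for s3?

4

Huffman merges, smallest pair first:
s3(16) + s4(39) → 55
55 + s5(61) → 116
116 + s1(167) → 283
s2(173) + 283 → 456
s3's leaf is at depth 4, giving a 4-bit codeword.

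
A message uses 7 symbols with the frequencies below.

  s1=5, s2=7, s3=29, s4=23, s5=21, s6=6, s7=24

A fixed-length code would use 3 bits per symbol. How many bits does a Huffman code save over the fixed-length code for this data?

47

Fixed-length: 3 bits × 115 symbols = 345 bits.
Huffman merges:
s1(5) + s6(6) → 11
s2(7) + 11 → 18
18 + s5(21) → 39
s4(23) + s7(24) → 47
s3(29) + 39 → 68
47 + 68 → 115
Huffman total = 11 + 18 + 39 + 47 + 68 + 115 = 298 bits.
Saving = 345 − 298 = 47 bits.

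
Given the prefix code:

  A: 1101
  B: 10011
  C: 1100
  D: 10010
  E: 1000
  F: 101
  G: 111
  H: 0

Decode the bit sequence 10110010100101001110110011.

FDDBFB

Read left to right; each codeword is recognised as soon as it completes (prefix code):
  101→F | 10010→D | 10010→D | 10011→B | 101→F | 10011→B
Decoded message: FDDBFB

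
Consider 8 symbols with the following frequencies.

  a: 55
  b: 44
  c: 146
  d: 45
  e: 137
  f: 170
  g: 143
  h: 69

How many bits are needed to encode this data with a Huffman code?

Build the Huffman tree bottom-up:
merge b(44) and d(45): 89
merge a(55) and h(69): 124
merge 89 and 124: 213
merge e(137) and g(143): 280
merge c(146) and f(170): 316
merge 213 and 280: 493
merge 316 and 493: 809
The encoded length is the sum of every internal node's weight: 89 + 124 + 213 + 280 + 316 + 493 + 809 = 2324 bits.

2324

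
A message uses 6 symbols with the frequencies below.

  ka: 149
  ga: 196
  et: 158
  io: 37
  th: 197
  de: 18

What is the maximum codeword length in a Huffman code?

4

Merge the two lowest-weight nodes at each step:
combine de(18), io(37) → 55
combine 55, ka(149) → 204
combine et(158), ga(196) → 354
combine th(197), 204 → 401
combine 354, 401 → 755
The rarest symbols sit at the bottom; the longest codeword is 4 bits.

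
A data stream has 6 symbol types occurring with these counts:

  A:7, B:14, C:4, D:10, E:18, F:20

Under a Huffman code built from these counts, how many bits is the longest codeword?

Merge the two lowest-weight nodes at each step:
combine C(4), A(7) → 11
combine D(10), 11 → 21
combine B(14), E(18) → 32
combine F(20), 21 → 41
combine 32, 41 → 73
Maximum depth reached is 4.

4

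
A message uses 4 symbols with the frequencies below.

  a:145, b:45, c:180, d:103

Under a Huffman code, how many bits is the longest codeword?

3

Merge the two lowest-weight nodes at each step:
combine b(45), d(103) → 148
combine a(145), 148 → 293
combine c(180), 293 → 473
Maximum depth reached is 3.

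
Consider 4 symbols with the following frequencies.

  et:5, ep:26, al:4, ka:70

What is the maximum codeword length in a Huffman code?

3

Merge the two lowest-weight nodes at each step:
combine al(4), et(5) → 9
combine 9, ep(26) → 35
combine 35, ka(70) → 105
Maximum depth reached is 3.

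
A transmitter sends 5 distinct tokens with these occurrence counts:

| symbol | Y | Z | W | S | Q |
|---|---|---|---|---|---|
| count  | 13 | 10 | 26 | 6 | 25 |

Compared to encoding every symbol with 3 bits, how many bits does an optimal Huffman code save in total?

64

Fixed-length: 3 bits × 80 symbols = 240 bits.
Huffman merges:
S(6) + Z(10) → 16
Y(13) + 16 → 29
Q(25) + W(26) → 51
29 + 51 → 80
Huffman total = 16 + 29 + 51 + 80 = 176 bits.
Saving = 240 − 176 = 64 bits.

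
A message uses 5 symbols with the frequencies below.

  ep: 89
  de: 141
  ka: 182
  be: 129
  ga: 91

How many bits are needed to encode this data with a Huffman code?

1444

Merge the two smallest weights repeatedly:
merge ep(89) and ga(91): 180
merge be(129) and de(141): 270
merge 180 and ka(182): 362
merge 270 and 362: 632
Each symbol's bit-cost is frequency × depth; summing gives 1444 bits (equivalently 180 + 270 + 362 + 632).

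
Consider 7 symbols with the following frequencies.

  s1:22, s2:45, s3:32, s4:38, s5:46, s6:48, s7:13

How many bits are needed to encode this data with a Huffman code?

Greedily combine the two least-frequent nodes:
merge s7(13) and s1(22): 35
merge s3(32) and 35: 67
merge s4(38) and s2(45): 83
merge s5(46) and s6(48): 94
merge 67 and 83: 150
merge 94 and 150: 244
Each symbol's bit-cost is frequency × depth; summing gives 673 bits (equivalently 35 + 67 + 83 + 94 + 150 + 244).

673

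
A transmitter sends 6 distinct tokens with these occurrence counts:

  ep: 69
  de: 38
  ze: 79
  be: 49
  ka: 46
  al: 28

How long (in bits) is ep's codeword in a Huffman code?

Repeatedly merge the two smallest:
combine al(28), de(38) → 66
combine ka(46), be(49) → 95
combine 66, ep(69) → 135
combine ze(79), 95 → 174
combine 135, 174 → 309
ep's leaf is at depth 2, giving a 2-bit codeword.

2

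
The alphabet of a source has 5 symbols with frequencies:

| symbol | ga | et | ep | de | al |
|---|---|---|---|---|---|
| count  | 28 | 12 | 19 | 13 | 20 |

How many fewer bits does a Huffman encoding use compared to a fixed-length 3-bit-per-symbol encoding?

Fixed-length: 3 bits × 92 symbols = 276 bits.
Huffman merges:
et(12) + de(13) → 25
ep(19) + al(20) → 39
25 + ga(28) → 53
39 + 53 → 92
Huffman total = 25 + 39 + 53 + 92 = 209 bits.
Saving = 276 − 209 = 67 bits.

67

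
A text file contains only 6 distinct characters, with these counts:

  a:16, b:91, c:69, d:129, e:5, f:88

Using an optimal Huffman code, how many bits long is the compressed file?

907

Build the Huffman tree bottom-up:
merge e(5) and a(16): 21
merge 21 and c(69): 90
merge f(88) and 90: 178
merge b(91) and d(129): 220
merge 178 and 220: 398
The encoded length is the sum of every internal node's weight: 21 + 90 + 178 + 220 + 398 = 907 bits.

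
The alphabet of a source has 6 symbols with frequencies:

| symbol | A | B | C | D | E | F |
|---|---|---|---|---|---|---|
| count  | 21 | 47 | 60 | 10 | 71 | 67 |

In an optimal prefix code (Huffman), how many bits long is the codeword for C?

Huffman merges, smallest pair first:
D(10) + A(21) → 31
31 + B(47) → 78
C(60) + F(67) → 127
E(71) + 78 → 149
127 + 149 → 276
C's leaf is at depth 2, giving a 2-bit codeword.

2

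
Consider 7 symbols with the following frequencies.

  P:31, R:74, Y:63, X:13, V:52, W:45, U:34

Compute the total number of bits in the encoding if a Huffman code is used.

Merge the two smallest weights repeatedly:
combine X(13), P(31) → 44
combine U(34), 44 → 78
combine W(45), V(52) → 97
combine Y(63), R(74) → 137
combine 78, 97 → 175
combine 137, 175 → 312
Total encoded bits = sum of merged weights = 44 + 78 + 97 + 137 + 175 + 312 = 843.

843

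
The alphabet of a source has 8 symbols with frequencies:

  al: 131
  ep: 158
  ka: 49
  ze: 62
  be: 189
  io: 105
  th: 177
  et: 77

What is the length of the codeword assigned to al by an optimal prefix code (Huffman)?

Huffman merges, smallest pair first:
merge ka(49) and ze(62): 111
merge et(77) and io(105): 182
merge 111 and al(131): 242
merge ep(158) and th(177): 335
merge 182 and be(189): 371
merge 242 and 335: 577
merge 371 and 577: 948
al's leaf is at depth 3, giving a 3-bit codeword.

3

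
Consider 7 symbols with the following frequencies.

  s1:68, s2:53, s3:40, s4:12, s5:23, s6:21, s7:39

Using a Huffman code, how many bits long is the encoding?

Build the Huffman tree bottom-up:
merge s4(12) and s6(21): 33
merge s5(23) and 33: 56
merge s7(39) and s3(40): 79
merge s2(53) and 56: 109
merge s1(68) and 79: 147
merge 109 and 147: 256
Each symbol's bit-cost is frequency × depth; summing gives 680 bits (equivalently 33 + 56 + 79 + 109 + 147 + 256).

680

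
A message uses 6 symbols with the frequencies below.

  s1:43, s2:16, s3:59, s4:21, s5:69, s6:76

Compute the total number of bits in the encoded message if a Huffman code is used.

685

Merge the two smallest weights repeatedly:
combine s2(16), s4(21) → 37
combine 37, s1(43) → 80
combine s3(59), s5(69) → 128
combine s6(76), 80 → 156
combine 128, 156 → 284
Total encoded bits = sum of merged weights = 37 + 80 + 128 + 156 + 284 = 685.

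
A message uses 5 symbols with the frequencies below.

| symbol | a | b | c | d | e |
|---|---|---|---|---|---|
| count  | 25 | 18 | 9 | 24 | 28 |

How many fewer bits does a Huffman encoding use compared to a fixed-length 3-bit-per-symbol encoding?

Fixed-length: 3 bits × 104 symbols = 312 bits.
Huffman merges:
merge c(9) and b(18): 27
merge d(24) and a(25): 49
merge 27 and e(28): 55
merge 49 and 55: 104
Huffman total = 27 + 49 + 55 + 104 = 235 bits.
Saving = 312 − 235 = 77 bits.

77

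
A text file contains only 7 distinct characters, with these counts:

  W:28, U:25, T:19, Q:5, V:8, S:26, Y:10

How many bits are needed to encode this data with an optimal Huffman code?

Build the Huffman tree bottom-up:
merge Q(5) and V(8): 13
merge Y(10) and 13: 23
merge T(19) and 23: 42
merge U(25) and S(26): 51
merge W(28) and 42: 70
merge 51 and 70: 121
Each symbol's bit-cost is frequency × depth; summing gives 320 bits (equivalently 13 + 23 + 42 + 51 + 70 + 121).

320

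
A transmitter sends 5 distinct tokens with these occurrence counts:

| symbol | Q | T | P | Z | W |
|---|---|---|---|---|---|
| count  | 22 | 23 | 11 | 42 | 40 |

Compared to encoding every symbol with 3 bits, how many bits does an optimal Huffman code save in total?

Fixed-length: 3 bits × 138 symbols = 414 bits.
Huffman merges:
combine P(11), Q(22) → 33
combine T(23), 33 → 56
combine W(40), Z(42) → 82
combine 56, 82 → 138
Huffman total = 33 + 56 + 82 + 138 = 309 bits.
Saving = 414 − 309 = 105 bits.

105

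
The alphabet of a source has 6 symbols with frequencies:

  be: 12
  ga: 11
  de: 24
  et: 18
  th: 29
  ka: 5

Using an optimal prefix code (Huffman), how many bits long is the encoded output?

242

Build the Huffman tree bottom-up:
combine ka(5), ga(11) → 16
combine be(12), 16 → 28
combine et(18), de(24) → 42
combine 28, th(29) → 57
combine 42, 57 → 99
Each symbol's bit-cost is frequency × depth; summing gives 242 bits (equivalently 16 + 28 + 42 + 57 + 99).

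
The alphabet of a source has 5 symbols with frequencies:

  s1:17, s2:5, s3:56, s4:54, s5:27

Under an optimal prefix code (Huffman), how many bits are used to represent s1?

4

Huffman merges, smallest pair first:
s2(5) + s1(17) → 22
22 + s5(27) → 49
49 + s4(54) → 103
s3(56) + 103 → 159
The subtree containing s1 is merged 4 times, so code length = 4.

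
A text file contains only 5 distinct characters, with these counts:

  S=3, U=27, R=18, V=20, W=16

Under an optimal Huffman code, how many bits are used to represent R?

Huffman merges, smallest pair first:
S(3) + W(16) → 19
R(18) + 19 → 37
V(20) + U(27) → 47
37 + 47 → 84
R sits 2 levels below the root, so its codeword is 2 bits.

2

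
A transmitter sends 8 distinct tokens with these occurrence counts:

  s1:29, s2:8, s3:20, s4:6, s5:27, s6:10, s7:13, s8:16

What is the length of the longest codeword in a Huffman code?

4

Merge the two lowest-weight nodes at each step:
s4(6) + s2(8) → 14
s6(10) + s7(13) → 23
14 + s8(16) → 30
s3(20) + 23 → 43
s5(27) + s1(29) → 56
30 + 43 → 73
56 + 73 → 129
Maximum depth reached is 4.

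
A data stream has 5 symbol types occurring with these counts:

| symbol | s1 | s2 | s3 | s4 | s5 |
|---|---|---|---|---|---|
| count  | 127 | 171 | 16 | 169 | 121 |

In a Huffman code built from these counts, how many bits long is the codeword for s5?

Huffman merges, smallest pair first:
merge s3(16) and s5(121): 137
merge s1(127) and 137: 264
merge s4(169) and s2(171): 340
merge 264 and 340: 604
s5's leaf is at depth 3, giving a 3-bit codeword.

3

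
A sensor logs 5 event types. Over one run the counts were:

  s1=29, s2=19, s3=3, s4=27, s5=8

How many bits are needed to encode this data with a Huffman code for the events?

183

Greedily combine the two least-frequent nodes:
combine s3(3), s5(8) → 11
combine 11, s2(19) → 30
combine s4(27), s1(29) → 56
combine 30, 56 → 86
The encoded length is the sum of every internal node's weight: 11 + 30 + 56 + 86 = 183 bits.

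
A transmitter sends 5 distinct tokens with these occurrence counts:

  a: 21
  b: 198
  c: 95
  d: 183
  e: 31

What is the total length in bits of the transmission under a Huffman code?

Greedily combine the two least-frequent nodes:
combine a(21), e(31) → 52
combine 52, c(95) → 147
combine 147, d(183) → 330
combine b(198), 330 → 528
Each symbol's bit-cost is frequency × depth; summing gives 1057 bits (equivalently 52 + 147 + 330 + 528).

1057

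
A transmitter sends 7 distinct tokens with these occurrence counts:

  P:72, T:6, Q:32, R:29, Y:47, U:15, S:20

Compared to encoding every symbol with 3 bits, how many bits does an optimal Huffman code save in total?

98

Fixed-length: 3 bits × 221 symbols = 663 bits.
Huffman merges:
T(6) + U(15) → 21
S(20) + 21 → 41
R(29) + Q(32) → 61
41 + Y(47) → 88
61 + P(72) → 133
88 + 133 → 221
Huffman total = 21 + 41 + 61 + 88 + 133 + 221 = 565 bits.
Saving = 663 − 565 = 98 bits.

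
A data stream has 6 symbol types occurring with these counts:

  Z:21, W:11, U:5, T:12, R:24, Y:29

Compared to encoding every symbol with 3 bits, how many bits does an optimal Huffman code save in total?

Fixed-length: 3 bits × 102 symbols = 306 bits.
Huffman merges:
merge U(5) and W(11): 16
merge T(12) and 16: 28
merge Z(21) and R(24): 45
merge 28 and Y(29): 57
merge 45 and 57: 102
Huffman total = 16 + 28 + 45 + 57 + 102 = 248 bits.
Saving = 306 − 248 = 58 bits.

58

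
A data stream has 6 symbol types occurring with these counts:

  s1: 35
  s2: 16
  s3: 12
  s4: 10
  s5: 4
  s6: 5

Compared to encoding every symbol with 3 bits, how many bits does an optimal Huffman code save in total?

61

Fixed-length: 3 bits × 82 symbols = 246 bits.
Huffman merges:
s5(4) + s6(5) → 9
9 + s4(10) → 19
s3(12) + s2(16) → 28
19 + 28 → 47
s1(35) + 47 → 82
Huffman total = 9 + 19 + 28 + 47 + 82 = 185 bits.
Saving = 246 − 185 = 61 bits.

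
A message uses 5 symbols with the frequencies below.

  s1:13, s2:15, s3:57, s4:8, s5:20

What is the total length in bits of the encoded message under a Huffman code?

225

Greedily combine the two least-frequent nodes:
combine s4(8), s1(13) → 21
combine s2(15), s5(20) → 35
combine 21, 35 → 56
combine 56, s3(57) → 113
The encoded length is the sum of every internal node's weight: 21 + 35 + 56 + 113 = 225 bits.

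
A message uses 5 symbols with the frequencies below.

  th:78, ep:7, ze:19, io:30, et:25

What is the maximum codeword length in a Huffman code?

4

Merge the two lowest-weight nodes at each step:
merge ep(7) and ze(19): 26
merge et(25) and 26: 51
merge io(30) and 51: 81
merge th(78) and 81: 159
Maximum depth reached is 4.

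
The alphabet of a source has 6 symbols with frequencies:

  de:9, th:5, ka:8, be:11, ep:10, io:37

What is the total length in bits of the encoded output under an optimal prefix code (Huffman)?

Greedily combine the two least-frequent nodes:
combine th(5), ka(8) → 13
combine de(9), ep(10) → 19
combine be(11), 13 → 24
combine 19, 24 → 43
combine io(37), 43 → 80
Each symbol's bit-cost is frequency × depth; summing gives 179 bits (equivalently 13 + 19 + 24 + 43 + 80).

179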